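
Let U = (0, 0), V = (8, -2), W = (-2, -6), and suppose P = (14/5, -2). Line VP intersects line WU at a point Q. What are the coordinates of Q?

Barycentric coordinates of P with respect to UVW: (2/5, 2/5, 1/5).
On side WU the V-coordinate is zero; dropping P's V-weight 2/5 and renormalizing the remaining 1/5 : 2/5 gives weights 1/3, 2/3 on W, U.
Q = (1/3)·(-2, -6) + (2/3)·(0, 0) = (-2/3, -2).

(-2/3, -2)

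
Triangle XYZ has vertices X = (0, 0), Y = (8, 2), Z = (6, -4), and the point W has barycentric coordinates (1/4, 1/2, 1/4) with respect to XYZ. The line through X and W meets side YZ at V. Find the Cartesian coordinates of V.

(22/3, 0)

Line XW meets YZ where the X-coordinate vanishes; zeroing W's X-weight and renormalizing leaves Y, Z-weights 1/2 : 1/4 → (2/3, 1/3).
So V = (2/3)·Y + (1/3)·Z = (22/3, 0).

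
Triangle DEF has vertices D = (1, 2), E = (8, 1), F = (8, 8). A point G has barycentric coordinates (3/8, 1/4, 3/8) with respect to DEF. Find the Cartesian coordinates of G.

G = (3/8)·D + (1/4)·E + (3/8)·F.
x-coordinate: (3/8)·1 + (1/4)·8 + (3/8)·8 = 43/8.
y-coordinate: (3/8)·2 + (1/4)·1 + (3/8)·8 = 4.

(43/8, 4)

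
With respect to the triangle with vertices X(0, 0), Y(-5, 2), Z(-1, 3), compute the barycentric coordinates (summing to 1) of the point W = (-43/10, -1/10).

Signed area of the reference triangle: [XYZ] = ½·(0·(2−3) + (-5)·(3−0) + (-1)·(0−2)) = ½·(0 − 15 + 2) = -13/2.
[WYZ] = ½·((-43/10)·(2−3) + (-5)·(3−(-1/10)) + (-1)·(-1/10−2)) = ½·(43/10 − 31/2 + 21/10) = -91/20, so the X-coordinate is (-91/20)/(-13/2) = 7/10.
[XWZ] = ½·(0·(-1/10−3) + (-43/10)·(3−0) + (-1)·(0−(-1/10))) = ½·(0 − 129/10 − 1/10) = -13/2, so the Y-coordinate is 1.
[XYW] = ½·(0·(2−(-1/10)) + (-5)·(-1/10−0) + (-43/10)·(0−2)) = ½·(0 + 1/2 + 43/5) = 91/20, so the Z-coordinate is -7/10.
Check: 7/10 + 1 − 7/10 = 1.

(7/10, 1, -7/10)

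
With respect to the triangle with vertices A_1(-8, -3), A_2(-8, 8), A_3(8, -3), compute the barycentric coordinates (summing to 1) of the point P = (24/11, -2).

Signed area of the reference triangle: [A_1A_2A_3] = ½·((-8)·(8−(-3)) + (-8)·(-3−(-3)) + 8·(-3−8)) = ½·(-88 + 0 − 88) = -88.
[PA_2A_3] = ½·((24/11)·(8−(-3)) + (-8)·(-3−(-2)) + 8·(-2−8)) = ½·(24 + 8 − 80) = -24, so the A_1-coordinate is (-24)/(-88) = 3/11.
[A_1PA_3] = ½·((-8)·(-2−(-3)) + (24/11)·(-3−(-3)) + 8·(-3−(-2))) = ½·(-8 + 0 − 8) = -8, so the A_2-coordinate is 1/11.
[A_1A_2P] = ½·((-8)·(8−(-2)) + (-8)·(-2−(-3)) + (24/11)·(-3−8)) = ½·(-80 − 8 − 24) = -56, so the A_3-coordinate is 7/11.

(3/11, 1/11, 7/11)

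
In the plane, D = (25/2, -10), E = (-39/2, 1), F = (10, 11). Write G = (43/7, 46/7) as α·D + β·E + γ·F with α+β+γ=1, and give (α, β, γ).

(1/7, 1/7, 5/7)

Signed area of the reference triangle: [DEF] = ½·((25/2)·(1−11) + (-39/2)·(11−(-10)) + 10·(-10−1)) = ½·(-125 − 819/2 − 110) = -1289/4.
[GEF] = ½·((43/7)·(1−11) + (-39/2)·(11−(46/7)) + 10·(46/7−1)) = ½·(-430/7 − 1209/14 + 390/7) = -1289/28, so the D-coordinate is (-1289/28)/(-1289/4) = 1/7.
[DGF] = ½·((25/2)·(46/7−11) + (43/7)·(11−(-10)) + 10·(-10−(46/7))) = ½·(-775/14 + 129 − 1160/7) = -1289/28, so the E-coordinate is 1/7.
[DEG] = ½·((25/2)·(1−(46/7)) + (-39/2)·(46/7−(-10)) + (43/7)·(-10−1)) = ½·(-975/14 − 2262/7 − 473/7) = -6445/28, so the F-coordinate is 5/7.
Check: 1/7 + 1/7 + 5/7 = 1.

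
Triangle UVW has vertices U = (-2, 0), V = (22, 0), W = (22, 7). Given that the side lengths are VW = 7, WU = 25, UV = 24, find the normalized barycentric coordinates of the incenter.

The incenter has barycentric coordinates proportional to the opposite side lengths: (7 : 25 : 24).
Normalizing by 7+25+24 = 56 gives (1/8, 25/56, 3/7).

(1/8, 25/56, 3/7)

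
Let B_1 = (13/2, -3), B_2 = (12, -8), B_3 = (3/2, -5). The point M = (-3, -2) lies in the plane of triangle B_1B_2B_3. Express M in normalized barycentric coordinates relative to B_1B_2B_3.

(1/2, -2/3, 7/6)

Signed area of the reference triangle: [B_1B_2B_3] = ½·((13/2)·(-8−(-5)) + 12·(-5−(-3)) + (3/2)·(-3−(-8))) = ½·(-39/2 − 24 + 15/2) = -18.
[MB_2B_3] = ½·((-3)·(-8−(-5)) + 12·(-5−(-2)) + (3/2)·(-2−(-8))) = ½·(9 − 36 + 9) = -9, so the B_1-coordinate is (-9)/(-18) = 1/2.
[B_1MB_3] = ½·((13/2)·(-2−(-5)) + (-3)·(-5−(-3)) + (3/2)·(-3−(-2))) = ½·(39/2 + 6 − 3/2) = 12, so the B_2-coordinate is -2/3.
[B_1B_2M] = ½·((13/2)·(-8−(-2)) + 12·(-2−(-3)) + (-3)·(-3−(-8))) = ½·(-39 + 12 − 15) = -21, so the B_3-coordinate is 7/6.
Check: 1/2 − 2/3 + 7/6 = 1.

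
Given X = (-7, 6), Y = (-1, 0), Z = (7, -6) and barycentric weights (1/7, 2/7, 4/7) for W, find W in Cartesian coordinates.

W = (1/7)·X + (2/7)·Y + (4/7)·Z.
x-coordinate: (1/7)·(-7) + (2/7)·(-1) + (4/7)·7 = 19/7.
y-coordinate: (1/7)·6 + (2/7)·0 + (4/7)·(-6) = -18/7.

(19/7, -18/7)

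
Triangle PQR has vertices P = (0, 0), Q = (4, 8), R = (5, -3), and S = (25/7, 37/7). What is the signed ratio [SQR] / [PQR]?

1/7

[PQR] = ½·(0·(8−(-3)) + 4·(-3−0) + 5·(0−8)) = ½·(0 − 12 − 40) = -26.
[SQR] = ½·((25/7)·(8−(-3)) + 4·(-3−(37/7)) + 5·(37/7−8)) = ½·(275/7 − 232/7 − 95/7) = -26/7, so the ratio is (-26/7)/(-26) = 1/7.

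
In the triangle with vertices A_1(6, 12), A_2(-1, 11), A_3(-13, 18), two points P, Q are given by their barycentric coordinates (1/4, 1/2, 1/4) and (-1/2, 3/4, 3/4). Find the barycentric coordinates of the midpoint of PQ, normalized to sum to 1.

(-1/8, 5/8, 1/2)

Since both coordinate triples sum to 1, the midpoint's barycentrics are the componentwise average.
(1/4+-1/2)/2 = -1/8; similarly 5/8 and 1/2.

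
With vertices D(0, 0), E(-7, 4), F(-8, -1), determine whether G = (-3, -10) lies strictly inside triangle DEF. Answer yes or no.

Barycentric coordinates of G: (34/39, -77/39, 82/39).
The three coordinates are positive, negative, positive; a point is interior exactly when all three are positive.

no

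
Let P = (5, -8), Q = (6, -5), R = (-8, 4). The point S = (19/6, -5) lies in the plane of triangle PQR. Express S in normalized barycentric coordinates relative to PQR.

Signed area of the reference triangle: [PQR] = ½·(5·(-5−4) + 6·(4−(-8)) + (-8)·(-8−(-5))) = ½·(-45 + 72 + 24) = 51/2.
[SQR] = ½·((19/6)·(-5−4) + 6·(4−(-5)) + (-8)·(-5−(-5))) = ½·(-57/2 + 54 + 0) = 51/4, so the P-coordinate is (51/4)/(51/2) = 1/2.
[PSR] = ½·(5·(-5−4) + (19/6)·(4−(-8)) + (-8)·(-8−(-5))) = ½·(-45 + 38 + 24) = 17/2, so the Q-coordinate is 1/3.
[PQS] = ½·(5·(-5−(-5)) + 6·(-5−(-8)) + (19/6)·(-8−(-5))) = ½·(0 + 18 − 19/2) = 17/4, so the R-coordinate is 1/6.
Check: 1/2 + 1/3 + 1/6 = 1.

(1/2, 1/3, 1/6)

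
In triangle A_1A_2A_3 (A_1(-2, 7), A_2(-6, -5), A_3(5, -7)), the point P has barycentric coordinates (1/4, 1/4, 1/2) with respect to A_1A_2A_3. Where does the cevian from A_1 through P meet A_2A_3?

Line A_1P meets A_2A_3 where the A_1-coordinate vanishes; zeroing P's A_1-weight and renormalizing leaves A_2, A_3-weights 1/4 : 1/2 → (1/3, 2/3).
So Q = (1/3)·A_2 + (2/3)·A_3 = (4/3, -19/3).

(4/3, -19/3)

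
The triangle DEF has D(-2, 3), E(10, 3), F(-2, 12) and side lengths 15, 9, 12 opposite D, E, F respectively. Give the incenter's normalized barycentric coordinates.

The incenter has barycentric coordinates proportional to the opposite side lengths: (15 : 9 : 12).
Normalizing by 15+9+12 = 36 gives (5/12, 1/4, 1/3).

(5/12, 1/4, 1/3)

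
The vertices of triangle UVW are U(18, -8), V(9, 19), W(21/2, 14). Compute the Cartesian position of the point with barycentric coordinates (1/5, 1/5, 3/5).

(117/10, 53/5)

P = (1/5)·U + (1/5)·V + (3/5)·W.
x-coordinate: (1/5)·18 + (1/5)·9 + (3/5)·(21/2) = 117/10.
y-coordinate: (1/5)·(-8) + (1/5)·19 + (3/5)·14 = 53/5.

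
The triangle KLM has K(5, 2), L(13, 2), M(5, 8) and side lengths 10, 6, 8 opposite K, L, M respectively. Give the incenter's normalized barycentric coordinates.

The incenter has barycentric coordinates proportional to the opposite side lengths: (10 : 6 : 8).
Normalizing by 10+6+8 = 24 gives (5/12, 1/4, 1/3).

(5/12, 1/4, 1/3)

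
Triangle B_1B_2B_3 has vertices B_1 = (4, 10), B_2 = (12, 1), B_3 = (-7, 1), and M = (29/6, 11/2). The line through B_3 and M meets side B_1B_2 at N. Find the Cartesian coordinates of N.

(36/5, 32/5)

Barycentric coordinates of M with respect to B_1B_2B_3: (1/2, 1/3, 1/6).
On side B_1B_2 the B_3-coordinate is zero; dropping M's B_3-weight 1/6 and renormalizing the remaining 1/2 : 1/3 gives weights 3/5, 2/5 on B_1, B_2.
N = (3/5)·(4, 10) + (2/5)·(12, 1) = (36/5, 32/5).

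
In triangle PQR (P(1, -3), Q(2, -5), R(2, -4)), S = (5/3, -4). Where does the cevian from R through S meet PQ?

Barycentric coordinates of S with respect to PQR: (1/3, 1/3, 1/3).
On side PQ the R-coordinate is zero; dropping S's R-weight 1/3 and renormalizing the remaining 1/3 : 1/3 gives weights 1/2, 1/2 on P, Q.
T = (1/2)·(1, -3) + (1/2)·(2, -5) = (3/2, -4).

(3/2, -4)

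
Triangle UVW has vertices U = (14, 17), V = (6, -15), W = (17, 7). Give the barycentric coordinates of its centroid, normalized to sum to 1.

The centroid is the average of the vertices, so each weight is 1/3.

(1/3, 1/3, 1/3)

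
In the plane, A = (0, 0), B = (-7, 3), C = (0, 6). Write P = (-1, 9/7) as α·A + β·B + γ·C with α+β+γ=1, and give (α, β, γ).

Signed area of the reference triangle: [ABC] = ½·(0·(3−6) + (-7)·(6−0) + 0·(0−3)) = ½·(0 − 42 + 0) = -21.
[PBC] = ½·((-1)·(3−6) + (-7)·(6−(9/7)) + 0·(9/7−3)) = ½·(3 − 33 + 0) = -15, so the A-coordinate is (-15)/(-21) = 5/7.
[APC] = ½·(0·(9/7−6) + (-1)·(6−0) + 0·(0−(9/7))) = ½·(0 − 6 + 0) = -3, so the B-coordinate is 1/7.
[ABP] = ½·(0·(3−(9/7)) + (-7)·(9/7−0) + (-1)·(0−3)) = ½·(0 − 9 + 3) = -3, so the C-coordinate is 1/7.
Check: 5/7 + 1/7 + 1/7 = 1.

(5/7, 1/7, 1/7)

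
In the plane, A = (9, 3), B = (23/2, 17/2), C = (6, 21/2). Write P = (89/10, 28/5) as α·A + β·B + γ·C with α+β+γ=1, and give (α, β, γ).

Signed area of the reference triangle: [ABC] = ½·(9·(17/2−(21/2)) + (23/2)·(21/2−3) + 6·(3−(17/2))) = ½·(-18 + 345/4 − 33) = 141/8.
[PBC] = ½·((89/10)·(17/2−(21/2)) + (23/2)·(21/2−(28/5)) + 6·(28/5−(17/2))) = ½·(-89/5 + 1127/20 − 87/5) = 423/40, so the A-coordinate is (423/40)/(141/8) = 3/5.
[APC] = ½·(9·(28/5−(21/2)) + (89/10)·(21/2−3) + 6·(3−(28/5))) = ½·(-441/10 + 267/4 − 78/5) = 141/40, so the B-coordinate is 1/5.
[ABP] = ½·(9·(17/2−(28/5)) + (23/2)·(28/5−3) + (89/10)·(3−(17/2))) = ½·(261/10 + 299/10 − 979/20) = 141/40, so the C-coordinate is 1/5.

(3/5, 1/5, 1/5)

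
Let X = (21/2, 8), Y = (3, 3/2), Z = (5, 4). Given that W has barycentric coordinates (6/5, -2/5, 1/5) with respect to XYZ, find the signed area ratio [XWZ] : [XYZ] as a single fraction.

-2/5

The signed ratio [XWZ]/[XYZ] equals the barycentric coordinate of W at vertex Y, which is -2/5.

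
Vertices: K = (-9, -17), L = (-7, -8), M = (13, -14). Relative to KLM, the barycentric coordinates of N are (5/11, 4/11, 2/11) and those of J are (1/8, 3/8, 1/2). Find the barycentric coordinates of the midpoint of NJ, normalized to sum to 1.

Since both coordinate triples sum to 1, the midpoint's barycentrics are the componentwise average.
(5/11+1/8)/2 = 51/176; similarly 65/176 and 15/44.

(51/176, 65/176, 15/44)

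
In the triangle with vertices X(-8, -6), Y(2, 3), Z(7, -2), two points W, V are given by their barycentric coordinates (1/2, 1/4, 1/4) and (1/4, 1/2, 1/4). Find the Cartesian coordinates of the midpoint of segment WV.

Barycentric coordinates of the midpoint are the average: (3/8, 3/8, 1/4).
Converting: (3/8)·X + (3/8)·Y + (1/4)·Z = (-1/2, -13/8).

(-1/2, -13/8)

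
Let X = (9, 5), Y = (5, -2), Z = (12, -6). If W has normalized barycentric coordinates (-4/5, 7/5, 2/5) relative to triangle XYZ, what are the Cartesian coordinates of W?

W = (-4/5)·X + (7/5)·Y + (2/5)·Z.
x-coordinate: (-4/5)·9 + (7/5)·5 + (2/5)·12 = 23/5.
y-coordinate: (-4/5)·5 + (7/5)·(-2) + (2/5)·(-6) = -46/5.

(23/5, -46/5)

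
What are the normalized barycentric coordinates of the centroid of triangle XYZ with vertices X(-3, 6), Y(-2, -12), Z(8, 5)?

(1/3, 1/3, 1/3)

The centroid is the average of the vertices, so each weight is 1/3.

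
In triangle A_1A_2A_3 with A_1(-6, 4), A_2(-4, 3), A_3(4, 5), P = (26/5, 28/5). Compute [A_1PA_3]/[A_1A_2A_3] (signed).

-2/5

[A_1A_2A_3] = ½·((-6)·(3−5) + (-4)·(5−4) + 4·(4−3)) = ½·(12 − 4 + 4) = 6.
[A_1PA_3] = ½·((-6)·(28/5−5) + (26/5)·(5−4) + 4·(4−(28/5))) = ½·(-18/5 + 26/5 − 32/5) = -12/5, so the ratio is (-12/5)/6 = -2/5.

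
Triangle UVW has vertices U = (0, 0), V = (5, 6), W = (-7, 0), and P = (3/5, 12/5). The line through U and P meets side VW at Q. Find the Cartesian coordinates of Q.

Barycentric coordinates of P with respect to UVW: (2/5, 2/5, 1/5).
On side VW the U-coordinate is zero; dropping P's U-weight 2/5 and renormalizing the remaining 2/5 : 1/5 gives weights 2/3, 1/3 on V, W.
Q = (2/3)·(5, 6) + (1/3)·(-7, 0) = (1, 4).

(1, 4)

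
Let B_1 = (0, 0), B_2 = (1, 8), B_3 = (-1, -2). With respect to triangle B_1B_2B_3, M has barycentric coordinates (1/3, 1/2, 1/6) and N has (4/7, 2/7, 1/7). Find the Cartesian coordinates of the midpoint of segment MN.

Barycentric coordinates of the midpoint are the average: (19/42, 11/28, 13/84).
Converting: (19/42)·B_1 + (11/28)·B_2 + (13/84)·B_3 = (5/21, 17/6).

(5/21, 17/6)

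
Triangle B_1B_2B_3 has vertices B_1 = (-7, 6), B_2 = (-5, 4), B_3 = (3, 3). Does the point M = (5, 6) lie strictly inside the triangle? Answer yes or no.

Barycentric coordinates of M: (13/7, -18/7, 12/7).
The three coordinates are positive, negative, positive; a point is interior exactly when all three are positive.

no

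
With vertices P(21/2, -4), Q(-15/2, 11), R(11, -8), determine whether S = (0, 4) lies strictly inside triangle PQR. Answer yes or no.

yes

Barycentric coordinates of S: (26/129, 76/129, 9/43).
The three coordinates are positive, positive, positive; a point is interior exactly when all three are positive.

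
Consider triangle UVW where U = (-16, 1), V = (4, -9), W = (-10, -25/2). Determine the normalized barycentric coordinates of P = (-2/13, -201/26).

Signed area of the reference triangle: [UVW] = ½·((-16)·(-9−(-25/2)) + 4·(-25/2−1) + (-10)·(1−(-9))) = ½·(-56 − 54 − 100) = -105.
[PVW] = ½·((-2/13)·(-9−(-25/2)) + 4·(-25/2−(-201/26)) + (-10)·(-201/26−(-9))) = ½·(-7/13 − 248/13 − 165/13) = -210/13, so the U-coordinate is (-210/13)/(-105) = 2/13.
[UPW] = ½·((-16)·(-201/26−(-25/2)) + (-2/13)·(-25/2−1) + (-10)·(1−(-201/26))) = ½·(-992/13 + 27/13 − 1135/13) = -1050/13, so the V-coordinate is 10/13.
[UVP] = ½·((-16)·(-9−(-201/26)) + 4·(-201/26−1) + (-2/13)·(1−(-9))) = ½·(264/13 − 454/13 − 20/13) = -105/13, so the W-coordinate is 1/13.
Check: 2/13 + 10/13 + 1/13 = 1.

(2/13, 10/13, 1/13)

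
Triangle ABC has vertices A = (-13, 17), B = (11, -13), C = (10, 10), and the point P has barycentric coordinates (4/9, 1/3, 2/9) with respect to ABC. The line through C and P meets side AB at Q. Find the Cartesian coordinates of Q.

Line CP meets AB where the C-coordinate vanishes; zeroing P's C-weight and renormalizing leaves A, B-weights 4/9 : 1/3 → (4/7, 3/7).
So Q = (4/7)·A + (3/7)·B = (-19/7, 29/7).

(-19/7, 29/7)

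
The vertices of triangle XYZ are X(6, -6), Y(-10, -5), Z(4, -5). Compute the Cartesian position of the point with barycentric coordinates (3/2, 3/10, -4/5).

W = (3/2)·X + (3/10)·Y + (-4/5)·Z.
x-coordinate: (3/2)·6 + (3/10)·(-10) + (-4/5)·4 = 14/5.
y-coordinate: (3/2)·(-6) + (3/10)·(-5) + (-4/5)·(-5) = -13/2.

(14/5, -13/2)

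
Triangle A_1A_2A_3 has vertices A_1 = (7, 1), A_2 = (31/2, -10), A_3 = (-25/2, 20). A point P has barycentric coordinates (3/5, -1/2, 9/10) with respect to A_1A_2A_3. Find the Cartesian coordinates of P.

(-74/5, 118/5)

P = (3/5)·A_1 + (-1/2)·A_2 + (9/10)·A_3.
x-coordinate: (3/5)·7 + (-1/2)·(31/2) + (9/10)·(-25/2) = -74/5.
y-coordinate: (3/5)·1 + (-1/2)·(-10) + (9/10)·20 = 118/5.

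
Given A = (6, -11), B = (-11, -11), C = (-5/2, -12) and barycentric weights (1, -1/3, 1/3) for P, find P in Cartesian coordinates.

P = 1·A + (-1/3)·B + (1/3)·C.
x-coordinate: 1·6 + (-1/3)·(-11) + (1/3)·(-5/2) = 53/6.
y-coordinate: 1·(-11) + (-1/3)·(-11) + (1/3)·(-12) = -34/3.

(53/6, -34/3)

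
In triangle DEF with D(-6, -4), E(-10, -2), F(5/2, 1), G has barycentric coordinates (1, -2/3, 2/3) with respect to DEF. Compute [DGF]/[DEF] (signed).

-2/3

The signed ratio [DGF]/[DEF] equals the barycentric coordinate of G at vertex E, which is -2/3.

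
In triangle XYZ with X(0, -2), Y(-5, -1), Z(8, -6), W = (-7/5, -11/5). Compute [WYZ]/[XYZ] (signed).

[XYZ] = ½·(0·(-1−(-6)) + (-5)·(-6−(-2)) + 8·(-2−(-1))) = ½·(0 + 20 − 8) = 6.
[WYZ] = ½·((-7/5)·(-1−(-6)) + (-5)·(-6−(-11/5)) + 8·(-11/5−(-1))) = ½·(-7 + 19 − 48/5) = 6/5, so the ratio is (6/5)/6 = 1/5.

1/5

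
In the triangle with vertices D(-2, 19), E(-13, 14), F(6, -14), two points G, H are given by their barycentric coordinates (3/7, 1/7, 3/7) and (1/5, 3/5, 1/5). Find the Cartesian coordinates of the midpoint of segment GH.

(-25/7, 237/35)

Barycentric coordinates of the midpoint are the average: (11/35, 13/35, 11/35).
Converting: (11/35)·D + (13/35)·E + (11/35)·F = (-25/7, 237/35).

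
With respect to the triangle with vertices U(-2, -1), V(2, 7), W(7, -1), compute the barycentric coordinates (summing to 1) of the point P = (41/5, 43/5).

(-4/5, 6/5, 3/5)

Signed area of the reference triangle: [UVW] = ½·((-2)·(7−(-1)) + 2·(-1−(-1)) + 7·(-1−7)) = ½·(-16 + 0 − 56) = -36.
[PVW] = ½·((41/5)·(7−(-1)) + 2·(-1−(43/5)) + 7·(43/5−7)) = ½·(328/5 − 96/5 + 56/5) = 144/5, so the U-coordinate is (144/5)/(-36) = -4/5.
[UPW] = ½·((-2)·(43/5−(-1)) + (41/5)·(-1−(-1)) + 7·(-1−(43/5))) = ½·(-96/5 + 0 − 336/5) = -216/5, so the V-coordinate is 6/5.
[UVP] = ½·((-2)·(7−(43/5)) + 2·(43/5−(-1)) + (41/5)·(-1−7)) = ½·(16/5 + 96/5 − 328/5) = -108/5, so the W-coordinate is 3/5.
Check: -4/5 + 6/5 + 3/5 = 1.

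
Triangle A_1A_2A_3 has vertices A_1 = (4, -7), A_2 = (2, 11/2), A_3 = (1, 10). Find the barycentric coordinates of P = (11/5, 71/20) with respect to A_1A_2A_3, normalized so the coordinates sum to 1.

Signed area of the reference triangle: [A_1A_2A_3] = ½·(4·(11/2−10) + 2·(10−(-7)) + 1·(-7−(11/2))) = ½·(-18 + 34 − 25/2) = 7/4.
[PA_2A_3] = ½·((11/5)·(11/2−10) + 2·(10−(71/20)) + 1·(71/20−(11/2))) = ½·(-99/10 + 129/10 − 39/20) = 21/40, so the A_1-coordinate is (21/40)/(7/4) = 3/10.
[A_1PA_3] = ½·(4·(71/20−10) + (11/5)·(10−(-7)) + 1·(-7−(71/20))) = ½·(-129/5 + 187/5 − 211/20) = 21/40, so the A_2-coordinate is 3/10.
[A_1A_2P] = ½·(4·(11/2−(71/20)) + 2·(71/20−(-7)) + (11/5)·(-7−(11/2))) = ½·(39/5 + 211/10 − 55/2) = 7/10, so the A_3-coordinate is 2/5.

(3/10, 3/10, 2/5)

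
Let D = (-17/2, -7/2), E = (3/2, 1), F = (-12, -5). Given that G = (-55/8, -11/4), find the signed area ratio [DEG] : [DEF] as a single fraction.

[DEF] = ½·((-17/2)·(1−(-5)) + (3/2)·(-5−(-7/2)) + (-12)·(-7/2−1)) = ½·(-51 − 9/4 + 54) = 3/8.
[DEG] = ½·((-17/2)·(1−(-11/4)) + (3/2)·(-11/4−(-7/2)) + (-55/8)·(-7/2−1)) = ½·(-255/8 + 9/8 + 495/16) = 3/32, so the ratio is (3/32)/(3/8) = 1/4.

1/4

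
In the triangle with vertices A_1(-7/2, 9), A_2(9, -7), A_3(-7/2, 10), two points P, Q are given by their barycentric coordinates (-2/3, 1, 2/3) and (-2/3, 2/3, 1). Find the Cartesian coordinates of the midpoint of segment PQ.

Barycentric coordinates of the midpoint are the average: (-2/3, 5/6, 5/6).
Converting: (-2/3)·A_1 + (5/6)·A_2 + (5/6)·A_3 = (83/12, -7/2).

(83/12, -7/2)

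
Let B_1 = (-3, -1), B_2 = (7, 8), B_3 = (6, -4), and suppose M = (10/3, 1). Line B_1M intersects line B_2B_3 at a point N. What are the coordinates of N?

(13/2, 2)

Barycentric coordinates of M with respect to B_1B_2B_3: (1/3, 1/3, 1/3).
On side B_2B_3 the B_1-coordinate is zero; dropping M's B_1-weight 1/3 and renormalizing the remaining 1/3 : 1/3 gives weights 1/2, 1/2 on B_2, B_3.
N = (1/2)·(7, 8) + (1/2)·(6, -4) = (13/2, 2).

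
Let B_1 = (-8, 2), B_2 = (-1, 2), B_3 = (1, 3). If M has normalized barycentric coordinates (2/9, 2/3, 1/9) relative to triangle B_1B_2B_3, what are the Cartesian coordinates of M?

M = (2/9)·B_1 + (2/3)·B_2 + (1/9)·B_3.
x-coordinate: (2/9)·(-8) + (2/3)·(-1) + (1/9)·1 = -7/3.
y-coordinate: (2/9)·2 + (2/3)·2 + (1/9)·3 = 19/9.

(-7/3, 19/9)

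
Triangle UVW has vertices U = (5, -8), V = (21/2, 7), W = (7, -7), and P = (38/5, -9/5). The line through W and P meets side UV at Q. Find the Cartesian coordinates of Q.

Barycentric coordinates of P with respect to UVW: (2/5, 2/5, 1/5).
On side UV the W-coordinate is zero; dropping P's W-weight 1/5 and renormalizing the remaining 2/5 : 2/5 gives weights 1/2, 1/2 on U, V.
Q = (1/2)·(5, -8) + (1/2)·(21/2, 7) = (31/4, -1/2).

(31/4, -1/2)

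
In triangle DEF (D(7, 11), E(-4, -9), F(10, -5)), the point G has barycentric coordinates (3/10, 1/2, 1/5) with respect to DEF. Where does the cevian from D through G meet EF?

Line DG meets EF where the D-coordinate vanishes; zeroing G's D-weight and renormalizing leaves E, F-weights 1/2 : 1/5 → (5/7, 2/7).
So H = (5/7)·E + (2/7)·F = (0, -55/7).

(0, -55/7)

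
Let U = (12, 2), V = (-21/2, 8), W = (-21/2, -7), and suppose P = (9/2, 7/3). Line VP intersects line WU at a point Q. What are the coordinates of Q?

(123/14, 5/7)

Barycentric coordinates of P with respect to UVW: (2/3, 2/9, 1/9).
On side WU the V-coordinate is zero; dropping P's V-weight 2/9 and renormalizing the remaining 1/9 : 2/3 gives weights 1/7, 6/7 on W, U.
Q = (1/7)·(-21/2, -7) + (6/7)·(12, 2) = (123/14, 5/7).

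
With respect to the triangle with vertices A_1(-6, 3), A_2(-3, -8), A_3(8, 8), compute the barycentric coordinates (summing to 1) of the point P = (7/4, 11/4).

Signed area of the reference triangle: [A_1A_2A_3] = ½·((-6)·(-8−8) + (-3)·(8−3) + 8·(3−(-8))) = ½·(96 − 15 + 88) = 169/2.
[PA_2A_3] = ½·((7/4)·(-8−8) + (-3)·(8−(11/4)) + 8·(11/4−(-8))) = ½·(-28 − 63/4 + 86) = 169/8, so the A_1-coordinate is (169/8)/(169/2) = 1/4.
[A_1PA_3] = ½·((-6)·(11/4−8) + (7/4)·(8−3) + 8·(3−(11/4))) = ½·(63/2 + 35/4 + 2) = 169/8, so the A_2-coordinate is 1/4.
[A_1A_2P] = ½·((-6)·(-8−(11/4)) + (-3)·(11/4−3) + (7/4)·(3−(-8))) = ½·(129/2 + 3/4 + 77/4) = 169/4, so the A_3-coordinate is 1/2.

(1/4, 1/4, 1/2)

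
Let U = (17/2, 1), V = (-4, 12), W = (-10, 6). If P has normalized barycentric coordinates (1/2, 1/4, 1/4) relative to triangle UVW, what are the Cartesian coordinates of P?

(3/4, 5)

P = (1/2)·U + (1/4)·V + (1/4)·W.
x-coordinate: (1/2)·(17/2) + (1/4)·(-4) + (1/4)·(-10) = 3/4.
y-coordinate: (1/2)·1 + (1/4)·12 + (1/4)·6 = 5.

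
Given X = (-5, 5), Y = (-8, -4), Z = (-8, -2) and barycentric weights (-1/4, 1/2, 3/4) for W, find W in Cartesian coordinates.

(-35/4, -19/4)

W = (-1/4)·X + (1/2)·Y + (3/4)·Z.
x-coordinate: (-1/4)·(-5) + (1/2)·(-8) + (3/4)·(-8) = -35/4.
y-coordinate: (-1/4)·5 + (1/2)·(-4) + (3/4)·(-2) = -19/4.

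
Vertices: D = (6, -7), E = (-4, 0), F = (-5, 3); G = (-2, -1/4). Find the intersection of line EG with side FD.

Barycentric coordinates of G with respect to DEF: (1/4, 1/4, 1/2).
On side FD the E-coordinate is zero; dropping G's E-weight 1/4 and renormalizing the remaining 1/2 : 1/4 gives weights 2/3, 1/3 on F, D.
H = (2/3)·(-5, 3) + (1/3)·(6, -7) = (-4/3, -1/3).

(-4/3, -1/3)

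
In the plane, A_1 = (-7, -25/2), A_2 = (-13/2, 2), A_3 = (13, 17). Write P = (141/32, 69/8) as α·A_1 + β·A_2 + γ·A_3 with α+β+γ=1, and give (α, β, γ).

(1/8, 5/16, 9/16)

Signed area of the reference triangle: [A_1A_2A_3] = ½·((-7)·(2−17) + (-13/2)·(17−(-25/2)) + 13·(-25/2−2)) = ½·(105 − 767/4 − 377/2) = -1101/8.
[PA_2A_3] = ½·((141/32)·(2−17) + (-13/2)·(17−(69/8)) + 13·(69/8−2)) = ½·(-2115/32 − 871/16 + 689/8) = -1101/64, so the A_1-coordinate is (-1101/64)/(-1101/8) = 1/8.
[A_1PA_3] = ½·((-7)·(69/8−17) + (141/32)·(17−(-25/2)) + 13·(-25/2−(69/8))) = ½·(469/8 + 8319/64 − 2197/8) = -5505/128, so the A_2-coordinate is 5/16.
[A_1A_2P] = ½·((-7)·(2−(69/8)) + (-13/2)·(69/8−(-25/2)) + (141/32)·(-25/2−2)) = ½·(371/8 − 2197/16 − 4089/64) = -9909/128, so the A_3-coordinate is 9/16.
Check: 1/8 + 5/16 + 9/16 = 1.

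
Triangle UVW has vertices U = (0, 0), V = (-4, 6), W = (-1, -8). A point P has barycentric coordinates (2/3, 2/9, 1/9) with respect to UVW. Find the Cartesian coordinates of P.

P = (2/3)·U + (2/9)·V + (1/9)·W.
x-coordinate: (2/3)·0 + (2/9)·(-4) + (1/9)·(-1) = -1.
y-coordinate: (2/3)·0 + (2/9)·6 + (1/9)·(-8) = 4/9.

(-1, 4/9)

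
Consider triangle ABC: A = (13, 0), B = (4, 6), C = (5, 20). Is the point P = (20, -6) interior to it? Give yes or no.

no

Barycentric coordinates of P: (59/33, -23/33, -1/11).
The three coordinates are positive, negative, negative; a point is interior exactly when all three are positive.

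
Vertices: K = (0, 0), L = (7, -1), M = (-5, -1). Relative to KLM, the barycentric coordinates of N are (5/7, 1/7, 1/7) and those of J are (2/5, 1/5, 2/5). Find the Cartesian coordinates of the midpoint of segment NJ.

Barycentric coordinates of the midpoint are the average: (39/70, 6/35, 19/70).
Converting: (39/70)·K + (6/35)·L + (19/70)·M = (-11/70, -31/70).

(-11/70, -31/70)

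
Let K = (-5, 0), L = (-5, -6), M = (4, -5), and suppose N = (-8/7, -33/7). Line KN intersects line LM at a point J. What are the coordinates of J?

(-1/2, -11/2)

Barycentric coordinates of N with respect to KLM: (1/7, 3/7, 3/7).
On side LM the K-coordinate is zero; dropping N's K-weight 1/7 and renormalizing the remaining 3/7 : 3/7 gives weights 1/2, 1/2 on L, M.
J = (1/2)·(-5, -6) + (1/2)·(4, -5) = (-1/2, -11/2).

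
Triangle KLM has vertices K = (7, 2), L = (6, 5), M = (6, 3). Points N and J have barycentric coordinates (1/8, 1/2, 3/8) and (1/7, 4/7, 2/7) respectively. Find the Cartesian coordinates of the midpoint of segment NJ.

Barycentric coordinates of the midpoint are the average: (15/112, 15/28, 37/112).
Converting: (15/112)·K + (15/28)·L + (37/112)·M = (687/112, 63/16).

(687/112, 63/16)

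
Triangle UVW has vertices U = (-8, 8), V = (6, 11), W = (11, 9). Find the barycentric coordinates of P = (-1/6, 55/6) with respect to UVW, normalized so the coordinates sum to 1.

(1/2, 1/3, 1/6)

Signed area of the reference triangle: [UVW] = ½·((-8)·(11−9) + 6·(9−8) + 11·(8−11)) = ½·(-16 + 6 − 33) = -43/2.
[PVW] = ½·((-1/6)·(11−9) + 6·(9−(55/6)) + 11·(55/6−11)) = ½·(-1/3 − 1 − 121/6) = -43/4, so the U-coordinate is (-43/4)/(-43/2) = 1/2.
[UPW] = ½·((-8)·(55/6−9) + (-1/6)·(9−8) + 11·(8−(55/6))) = ½·(-4/3 − 1/6 − 77/6) = -43/6, so the V-coordinate is 1/3.
[UVP] = ½·((-8)·(11−(55/6)) + 6·(55/6−8) + (-1/6)·(8−11)) = ½·(-44/3 + 7 + 1/2) = -43/12, so the W-coordinate is 1/6.
Check: 1/2 + 1/3 + 1/6 = 1.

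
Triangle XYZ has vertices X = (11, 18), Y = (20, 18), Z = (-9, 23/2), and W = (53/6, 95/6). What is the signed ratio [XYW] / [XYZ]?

[XYZ] = ½·(11·(18−(23/2)) + 20·(23/2−18) + (-9)·(18−18)) = ½·(143/2 − 130 + 0) = -117/4.
[XYW] = ½·(11·(18−(95/6)) + 20·(95/6−18) + (53/6)·(18−18)) = ½·(143/6 − 130/3 + 0) = -39/4, so the ratio is (-39/4)/(-117/4) = 1/3.

1/3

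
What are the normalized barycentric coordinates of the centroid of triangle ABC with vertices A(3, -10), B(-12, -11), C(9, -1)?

(1/3, 1/3, 1/3)

The centroid is the average of the vertices, so each weight is 1/3.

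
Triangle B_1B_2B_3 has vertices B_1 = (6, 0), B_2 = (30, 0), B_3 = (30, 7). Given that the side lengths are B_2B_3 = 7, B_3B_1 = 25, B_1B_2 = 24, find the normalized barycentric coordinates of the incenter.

(1/8, 25/56, 3/7)

The incenter has barycentric coordinates proportional to the opposite side lengths: (7 : 25 : 24).
Normalizing by 7+25+24 = 56 gives (1/8, 25/56, 3/7).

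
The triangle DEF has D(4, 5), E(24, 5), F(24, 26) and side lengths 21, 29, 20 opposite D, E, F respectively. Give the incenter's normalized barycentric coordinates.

The incenter has barycentric coordinates proportional to the opposite side lengths: (21 : 29 : 20).
Normalizing by 21+29+20 = 70 gives (3/10, 29/70, 2/7).

(3/10, 29/70, 2/7)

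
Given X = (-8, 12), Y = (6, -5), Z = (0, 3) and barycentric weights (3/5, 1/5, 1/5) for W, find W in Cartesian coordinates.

W = (3/5)·X + (1/5)·Y + (1/5)·Z.
x-coordinate: (3/5)·(-8) + (1/5)·6 + (1/5)·0 = -18/5.
y-coordinate: (3/5)·12 + (1/5)·(-5) + (1/5)·3 = 34/5.

(-18/5, 34/5)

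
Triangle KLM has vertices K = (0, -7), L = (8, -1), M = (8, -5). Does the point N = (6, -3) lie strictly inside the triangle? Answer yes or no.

Barycentric coordinates of N: (1/4, 5/8, 1/8).
The three coordinates are positive, positive, positive; a point is interior exactly when all three are positive.

yes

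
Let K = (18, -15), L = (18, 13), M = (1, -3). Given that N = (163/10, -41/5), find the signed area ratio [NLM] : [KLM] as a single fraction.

[KLM] = ½·(18·(13−(-3)) + 18·(-3−(-15)) + 1·(-15−13)) = ½·(288 + 216 − 28) = 238.
[NLM] = ½·((163/10)·(13−(-3)) + 18·(-3−(-41/5)) + 1·(-41/5−13)) = ½·(1304/5 + 468/5 − 106/5) = 833/5, so the ratio is (833/5)/238 = 7/10.

7/10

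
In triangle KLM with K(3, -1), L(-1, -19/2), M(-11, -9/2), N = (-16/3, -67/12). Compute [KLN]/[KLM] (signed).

1/2

[KLM] = ½·(3·(-19/2−(-9/2)) + (-1)·(-9/2−(-1)) + (-11)·(-1−(-19/2))) = ½·(-15 + 7/2 − 187/2) = -105/2.
[KLN] = ½·(3·(-19/2−(-67/12)) + (-1)·(-67/12−(-1)) + (-16/3)·(-1−(-19/2))) = ½·(-47/4 + 55/12 − 136/3) = -105/4, so the ratio is (-105/4)/(-105/2) = 1/2.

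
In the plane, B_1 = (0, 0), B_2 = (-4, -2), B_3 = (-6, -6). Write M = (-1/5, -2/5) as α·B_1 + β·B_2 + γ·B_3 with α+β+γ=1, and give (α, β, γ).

Signed area of the reference triangle: [B_1B_2B_3] = ½·(0·(-2−(-6)) + (-4)·(-6−0) + (-6)·(0−(-2))) = ½·(0 + 24 − 12) = 6.
[MB_2B_3] = ½·((-1/5)·(-2−(-6)) + (-4)·(-6−(-2/5)) + (-6)·(-2/5−(-2))) = ½·(-4/5 + 112/5 − 48/5) = 6, so the B_1-coordinate is 6/6 = 1.
[B_1MB_3] = ½·(0·(-2/5−(-6)) + (-1/5)·(-6−0) + (-6)·(0−(-2/5))) = ½·(0 + 6/5 − 12/5) = -3/5, so the B_2-coordinate is -1/10.
[B_1B_2M] = ½·(0·(-2−(-2/5)) + (-4)·(-2/5−0) + (-1/5)·(0−(-2))) = ½·(0 + 8/5 − 2/5) = 3/5, so the B_3-coordinate is 1/10.

(1, -1/10, 1/10)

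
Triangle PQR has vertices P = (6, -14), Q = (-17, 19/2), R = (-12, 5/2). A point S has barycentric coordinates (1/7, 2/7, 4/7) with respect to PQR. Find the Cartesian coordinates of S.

S = (1/7)·P + (2/7)·Q + (4/7)·R.
x-coordinate: (1/7)·6 + (2/7)·(-17) + (4/7)·(-12) = -76/7.
y-coordinate: (1/7)·(-14) + (2/7)·(19/2) + (4/7)·(5/2) = 15/7.

(-76/7, 15/7)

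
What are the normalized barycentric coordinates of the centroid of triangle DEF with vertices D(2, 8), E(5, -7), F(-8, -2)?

(1/3, 1/3, 1/3)

The centroid is the average of the vertices, so each weight is 1/3.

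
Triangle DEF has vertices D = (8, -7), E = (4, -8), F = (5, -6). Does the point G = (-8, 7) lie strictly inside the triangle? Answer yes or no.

Barycentric coordinates of G: (-39/7, -26/7, 72/7).
The three coordinates are negative, negative, positive; a point is interior exactly when all three are positive.

no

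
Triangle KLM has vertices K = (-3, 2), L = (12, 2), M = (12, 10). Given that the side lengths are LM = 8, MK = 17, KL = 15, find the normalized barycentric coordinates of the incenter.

The incenter has barycentric coordinates proportional to the opposite side lengths: (8 : 17 : 15).
Normalizing by 8+17+15 = 40 gives (1/5, 17/40, 3/8).

(1/5, 17/40, 3/8)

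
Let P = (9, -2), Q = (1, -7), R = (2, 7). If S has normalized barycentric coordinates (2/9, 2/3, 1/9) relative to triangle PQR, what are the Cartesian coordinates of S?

(26/9, -13/3)

S = (2/9)·P + (2/3)·Q + (1/9)·R.
x-coordinate: (2/9)·9 + (2/3)·1 + (1/9)·2 = 26/9.
y-coordinate: (2/9)·(-2) + (2/3)·(-7) + (1/9)·7 = -13/3.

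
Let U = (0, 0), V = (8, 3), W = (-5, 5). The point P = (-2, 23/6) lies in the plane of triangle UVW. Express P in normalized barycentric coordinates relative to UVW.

(1/6, 1/6, 2/3)

Signed area of the reference triangle: [UVW] = ½·(0·(3−5) + 8·(5−0) + (-5)·(0−3)) = ½·(0 + 40 + 15) = 55/2.
[PVW] = ½·((-2)·(3−5) + 8·(5−(23/6)) + (-5)·(23/6−3)) = ½·(4 + 28/3 − 25/6) = 55/12, so the U-coordinate is (55/12)/(55/2) = 1/6.
[UPW] = ½·(0·(23/6−5) + (-2)·(5−0) + (-5)·(0−(23/6))) = ½·(0 − 10 + 115/6) = 55/12, so the V-coordinate is 1/6.
[UVP] = ½·(0·(3−(23/6)) + 8·(23/6−0) + (-2)·(0−3)) = ½·(0 + 92/3 + 6) = 55/3, so the W-coordinate is 2/3.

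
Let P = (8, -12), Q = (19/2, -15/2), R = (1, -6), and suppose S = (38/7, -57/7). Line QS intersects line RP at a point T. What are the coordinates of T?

(19/5, -42/5)

Barycentric coordinates of S with respect to PQR: (2/7, 2/7, 3/7).
On side RP the Q-coordinate is zero; dropping S's Q-weight 2/7 and renormalizing the remaining 3/7 : 2/7 gives weights 3/5, 2/5 on R, P.
T = (3/5)·(1, -6) + (2/5)·(8, -12) = (19/5, -42/5).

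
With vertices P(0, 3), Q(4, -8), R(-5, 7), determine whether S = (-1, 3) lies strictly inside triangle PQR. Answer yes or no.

yes

Barycentric coordinates of S: (8/13, 4/39, 11/39).
The three coordinates are positive, positive, positive; a point is interior exactly when all three are positive.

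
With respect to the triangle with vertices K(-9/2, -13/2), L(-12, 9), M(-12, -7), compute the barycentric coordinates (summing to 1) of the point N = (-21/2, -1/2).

(1/5, 2/5, 2/5)

Signed area of the reference triangle: [KLM] = ½·((-9/2)·(9−(-7)) + (-12)·(-7−(-13/2)) + (-12)·(-13/2−9)) = ½·(-72 + 6 + 186) = 60.
[NLM] = ½·((-21/2)·(9−(-7)) + (-12)·(-7−(-1/2)) + (-12)·(-1/2−9)) = ½·(-168 + 78 + 114) = 12, so the K-coordinate is 12/60 = 1/5.
[KNM] = ½·((-9/2)·(-1/2−(-7)) + (-21/2)·(-7−(-13/2)) + (-12)·(-13/2−(-1/2))) = ½·(-117/4 + 21/4 + 72) = 24, so the L-coordinate is 2/5.
[KLN] = ½·((-9/2)·(9−(-1/2)) + (-12)·(-1/2−(-13/2)) + (-21/2)·(-13/2−9)) = ½·(-171/4 − 72 + 651/4) = 24, so the M-coordinate is 2/5.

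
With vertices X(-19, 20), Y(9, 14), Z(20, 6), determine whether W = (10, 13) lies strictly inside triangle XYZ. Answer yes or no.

yes

Barycentric coordinates of W: (3/158, 133/158, 11/79).
The three coordinates are positive, positive, positive; a point is interior exactly when all three are positive.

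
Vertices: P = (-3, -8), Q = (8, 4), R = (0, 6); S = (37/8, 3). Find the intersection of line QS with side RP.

(-1, 4/3)

Barycentric coordinates of S with respect to PQR: (1/8, 5/8, 1/4).
On side RP the Q-coordinate is zero; dropping S's Q-weight 5/8 and renormalizing the remaining 1/4 : 1/8 gives weights 2/3, 1/3 on R, P.
T = (2/3)·(0, 6) + (1/3)·(-3, -8) = (-1, 4/3).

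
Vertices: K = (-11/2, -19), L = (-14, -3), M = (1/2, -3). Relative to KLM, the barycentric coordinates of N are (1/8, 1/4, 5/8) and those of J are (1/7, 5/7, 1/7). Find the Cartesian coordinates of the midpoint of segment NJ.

Barycentric coordinates of the midpoint are the average: (15/112, 27/56, 43/112).
Converting: (15/112)·K + (27/56)·L + (43/112)·M = (-817/112, -36/7).

(-817/112, -36/7)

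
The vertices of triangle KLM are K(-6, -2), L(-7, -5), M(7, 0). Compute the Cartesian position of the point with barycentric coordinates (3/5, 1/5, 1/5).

(-18/5, -11/5)

N = (3/5)·K + (1/5)·L + (1/5)·M.
x-coordinate: (3/5)·(-6) + (1/5)·(-7) + (1/5)·7 = -18/5.
y-coordinate: (3/5)·(-2) + (1/5)·(-5) + (1/5)·0 = -11/5.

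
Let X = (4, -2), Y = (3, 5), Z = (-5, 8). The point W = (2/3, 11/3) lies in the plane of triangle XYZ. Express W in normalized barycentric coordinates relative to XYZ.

Signed area of the reference triangle: [XYZ] = ½·(4·(5−8) + 3·(8−(-2)) + (-5)·(-2−5)) = ½·(-12 + 30 + 35) = 53/2.
[WYZ] = ½·((2/3)·(5−8) + 3·(8−(11/3)) + (-5)·(11/3−5)) = ½·(-2 + 13 + 20/3) = 53/6, so the X-coordinate is (53/6)/(53/2) = 1/3.
[XWZ] = ½·(4·(11/3−8) + (2/3)·(8−(-2)) + (-5)·(-2−(11/3))) = ½·(-52/3 + 20/3 + 85/3) = 53/6, so the Y-coordinate is 1/3.
[XYW] = ½·(4·(5−(11/3)) + 3·(11/3−(-2)) + (2/3)·(-2−5)) = ½·(16/3 + 17 − 14/3) = 53/6, so the Z-coordinate is 1/3.

(1/3, 1/3, 1/3)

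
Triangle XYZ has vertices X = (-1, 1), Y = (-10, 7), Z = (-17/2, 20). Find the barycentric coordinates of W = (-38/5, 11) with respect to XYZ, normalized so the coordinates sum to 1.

(1/5, 2/5, 2/5)

Signed area of the reference triangle: [XYZ] = ½·((-1)·(7−20) + (-10)·(20−1) + (-17/2)·(1−7)) = ½·(13 − 190 + 51) = -63.
[WYZ] = ½·((-38/5)·(7−20) + (-10)·(20−11) + (-17/2)·(11−7)) = ½·(494/5 − 90 − 34) = -63/5, so the X-coordinate is (-63/5)/(-63) = 1/5.
[XWZ] = ½·((-1)·(11−20) + (-38/5)·(20−1) + (-17/2)·(1−11)) = ½·(9 − 722/5 + 85) = -126/5, so the Y-coordinate is 2/5.
[XYW] = ½·((-1)·(7−11) + (-10)·(11−1) + (-38/5)·(1−7)) = ½·(4 − 100 + 228/5) = -126/5, so the Z-coordinate is 2/5.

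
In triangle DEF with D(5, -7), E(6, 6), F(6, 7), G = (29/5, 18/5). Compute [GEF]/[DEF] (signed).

1/5

[DEF] = ½·(5·(6−7) + 6·(7−(-7)) + 6·(-7−6)) = ½·(-5 + 84 − 78) = 1/2.
[GEF] = ½·((29/5)·(6−7) + 6·(7−(18/5)) + 6·(18/5−6)) = ½·(-29/5 + 102/5 − 72/5) = 1/10, so the ratio is (1/10)/(1/2) = 1/5.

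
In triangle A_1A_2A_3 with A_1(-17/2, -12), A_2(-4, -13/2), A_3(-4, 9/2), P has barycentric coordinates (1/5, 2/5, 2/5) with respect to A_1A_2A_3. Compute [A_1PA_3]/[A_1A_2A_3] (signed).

2/5

The signed ratio [A_1PA_3]/[A_1A_2A_3] equals the barycentric coordinate of P at vertex A_2, which is 2/5.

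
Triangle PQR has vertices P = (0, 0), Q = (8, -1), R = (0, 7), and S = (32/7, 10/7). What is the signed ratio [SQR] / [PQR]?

[PQR] = ½·(0·(-1−7) + 8·(7−0) + 0·(0−(-1))) = ½·(0 + 56 + 0) = 28.
[SQR] = ½·((32/7)·(-1−7) + 8·(7−(10/7)) + 0·(10/7−(-1))) = ½·(-256/7 + 312/7 + 0) = 4, so the ratio is 4/28 = 1/7.

1/7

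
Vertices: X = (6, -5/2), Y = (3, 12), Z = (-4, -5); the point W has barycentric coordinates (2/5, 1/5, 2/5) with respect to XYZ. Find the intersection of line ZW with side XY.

Line ZW meets XY where the Z-coordinate vanishes; zeroing W's Z-weight and renormalizing leaves X, Y-weights 2/5 : 1/5 → (2/3, 1/3).
So V = (2/3)·X + (1/3)·Y = (5, 7/3).

(5, 7/3)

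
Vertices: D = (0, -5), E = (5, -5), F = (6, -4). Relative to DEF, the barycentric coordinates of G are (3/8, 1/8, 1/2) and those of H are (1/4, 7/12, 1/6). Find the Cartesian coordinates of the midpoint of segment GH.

Barycentric coordinates of the midpoint are the average: (5/16, 17/48, 1/3).
Converting: (5/16)·D + (17/48)·E + (1/3)·F = (181/48, -14/3).

(181/48, -14/3)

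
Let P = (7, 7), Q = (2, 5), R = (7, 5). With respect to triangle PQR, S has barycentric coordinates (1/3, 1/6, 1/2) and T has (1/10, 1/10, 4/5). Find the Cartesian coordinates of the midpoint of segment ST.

Barycentric coordinates of the midpoint are the average: (13/60, 2/15, 13/20).
Converting: (13/60)·P + (2/15)·Q + (13/20)·R = (19/3, 163/30).

(19/3, 163/30)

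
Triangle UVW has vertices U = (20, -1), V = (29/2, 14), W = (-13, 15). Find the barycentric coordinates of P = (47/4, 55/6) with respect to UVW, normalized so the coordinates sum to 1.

Signed area of the reference triangle: [UVW] = ½·(20·(14−15) + (29/2)·(15−(-1)) + (-13)·(-1−14)) = ½·(-20 + 232 + 195) = 407/2.
[PVW] = ½·((47/4)·(14−15) + (29/2)·(15−(55/6)) + (-13)·(55/6−14)) = ½·(-47/4 + 1015/12 + 377/6) = 407/6, so the U-coordinate is (407/6)/(407/2) = 1/3.
[UPW] = ½·(20·(55/6−15) + (47/4)·(15−(-1)) + (-13)·(-1−(55/6))) = ½·(-350/3 + 188 + 793/6) = 407/4, so the V-coordinate is 1/2.
[UVP] = ½·(20·(14−(55/6)) + (29/2)·(55/6−(-1)) + (47/4)·(-1−14)) = ½·(290/3 + 1769/12 − 705/4) = 407/12, so the W-coordinate is 1/6.
Check: 1/3 + 1/2 + 1/6 = 1.

(1/3, 1/2, 1/6)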